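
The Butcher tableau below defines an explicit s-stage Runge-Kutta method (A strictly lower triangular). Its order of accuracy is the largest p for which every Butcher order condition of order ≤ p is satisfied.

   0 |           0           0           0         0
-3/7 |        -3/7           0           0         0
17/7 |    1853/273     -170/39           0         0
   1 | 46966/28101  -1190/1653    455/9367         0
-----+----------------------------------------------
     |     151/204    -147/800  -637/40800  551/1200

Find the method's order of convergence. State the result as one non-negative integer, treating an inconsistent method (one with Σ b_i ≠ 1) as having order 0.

4

b = (151/204, -147/800, -637/40800, 551/1200)
c = (0, -3/7, 17/7, 1)
Ac = (0, 0, 170/91, 235/551)
Σ b_i: 151/204·1 + (-147/800)·1 + (-637/40800)·1 + 551/1200·1 = 1 ✓
b·c: (-147/800)·(-3/7) + (-637/40800)·17/7 + 551/1200·1 = 1/2 ✓
b·c²: (-147/800)·9/49 + (-637/40800)·289/49 + 551/1200·1 = 1/3 ✓
b·Ac: (-637/40800)·170/91 + 551/1200·235/551 = 1/6 ✓
b·c³: (-147/800)·(-27/343) + (-637/40800)·4913/343 + 551/1200·1 = 1/4 ✓
b·(c∘Ac): (-637/40800)·2890/637 + 551/1200·235/551 = 1/8 ✓
b·Ac²: (-637/40800)·(-510/637) + 551/1200·85/551 = 1/12 ✓
b·A²c: 551/1200·50/551 = 1/24 ✓; 4 stages ⇒ order 4.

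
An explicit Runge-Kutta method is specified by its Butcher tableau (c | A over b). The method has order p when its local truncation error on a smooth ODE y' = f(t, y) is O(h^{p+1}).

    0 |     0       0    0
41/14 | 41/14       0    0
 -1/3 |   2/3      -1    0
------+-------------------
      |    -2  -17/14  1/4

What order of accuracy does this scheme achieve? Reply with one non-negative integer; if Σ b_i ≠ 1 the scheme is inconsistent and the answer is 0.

0

b = (-2, -17/14, 1/4)
c = (0, 41/14, -1/3)
Ac = (0, 0, -41/14)
Σ b_i: (-2)·1 + (-17/14)·1 + 1/4·1 = -83/28 ≠ 1 ⇒ order 0.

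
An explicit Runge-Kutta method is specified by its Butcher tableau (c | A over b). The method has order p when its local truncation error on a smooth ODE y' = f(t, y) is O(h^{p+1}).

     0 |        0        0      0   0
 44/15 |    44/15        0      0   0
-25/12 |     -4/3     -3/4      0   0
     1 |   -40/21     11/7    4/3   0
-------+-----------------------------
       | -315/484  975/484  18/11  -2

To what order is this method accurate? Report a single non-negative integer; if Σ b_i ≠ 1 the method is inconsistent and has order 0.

b = (-315/484, 975/484, 18/11, -2)
c = (0, 44/15, -25/12, 1)
Ac = (0, 0, -11/5, 577/315)
Σ b_i: (-315/484)·1 + 975/484·1 + 18/11·1 + (-2)·1 = 1 ✓
b·c: 975/484·44/15 + 18/11·(-25/12) + (-2)·1 = 1/2 ✓
b·c²: 975/484·1936/225 + 18/11·625/144 + (-2)·1 = 5923/264 ≠ 1/3 ⇒ order 2.
b·Ac: 18/11·(-11/5) + (-2)·577/315 = -2288/315 ≠ 1/6

2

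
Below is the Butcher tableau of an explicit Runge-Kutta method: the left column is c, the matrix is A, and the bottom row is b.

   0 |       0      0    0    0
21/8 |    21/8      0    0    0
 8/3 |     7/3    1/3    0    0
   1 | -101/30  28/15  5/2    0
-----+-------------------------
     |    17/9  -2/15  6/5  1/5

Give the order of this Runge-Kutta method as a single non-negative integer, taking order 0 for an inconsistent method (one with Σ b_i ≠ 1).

0

b = (17/9, -2/15, 6/5, 1/5)
c = (0, 21/8, 8/3, 1)
Ac = (0, 0, 7/8, 347/30)
Σ b_i: 17/9·1 + (-2/15)·1 + 6/5·1 + 1/5·1 = 142/45 ≠ 1 ⇒ order 0.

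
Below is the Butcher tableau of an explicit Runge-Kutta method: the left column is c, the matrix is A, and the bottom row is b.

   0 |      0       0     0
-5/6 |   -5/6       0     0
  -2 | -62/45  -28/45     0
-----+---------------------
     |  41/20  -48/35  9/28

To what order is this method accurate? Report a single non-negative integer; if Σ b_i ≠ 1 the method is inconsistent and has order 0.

3

b = (41/20, -48/35, 9/28)
c = (0, -5/6, -2)
Ac = (0, 0, 14/27)
Σ b_i: 41/20·1 + (-48/35)·1 + 9/28·1 = 1 ✓
b·c: (-48/35)·(-5/6) + 9/28·(-2) = 1/2 ✓
b·c²: (-48/35)·25/36 + 9/28·4 = 1/3 ✓
b·Ac: 9/28·14/27 = 1/6 ✓; 3 stages ⇒ order 3.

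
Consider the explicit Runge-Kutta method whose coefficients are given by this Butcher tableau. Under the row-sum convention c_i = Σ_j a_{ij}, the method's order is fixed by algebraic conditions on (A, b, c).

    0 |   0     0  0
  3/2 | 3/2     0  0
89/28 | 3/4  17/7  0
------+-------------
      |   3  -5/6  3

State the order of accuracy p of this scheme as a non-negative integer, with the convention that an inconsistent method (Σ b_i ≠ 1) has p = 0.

0

b = (3, -5/6, 3)
c = (0, 3/2, 89/28)
Ac = (0, 0, 51/14)
Σ b_i: 3·1 + (-5/6)·1 + 3·1 = 31/6 ≠ 1 ⇒ order 0.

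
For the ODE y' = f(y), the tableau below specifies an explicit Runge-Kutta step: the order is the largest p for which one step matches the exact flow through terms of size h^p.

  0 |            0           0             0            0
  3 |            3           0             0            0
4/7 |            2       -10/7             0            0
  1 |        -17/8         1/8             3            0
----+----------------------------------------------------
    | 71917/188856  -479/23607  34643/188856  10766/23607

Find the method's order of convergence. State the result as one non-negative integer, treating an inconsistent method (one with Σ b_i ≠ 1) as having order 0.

3

b = (71917/188856, -479/23607, 34643/188856, 10766/23607)
c = (0, 3, 4/7, 1)
Ac = (0, 0, -30/7, 117/56)
Σ b_i: 71917/188856·1 + (-479/23607)·1 + 34643/188856·1 + 10766/23607·1 = 1 ✓
b·c: (-479/23607)·3 + 34643/188856·4/7 + 10766/23607·1 = 1/2 ✓
b·c²: (-479/23607)·9 + 34643/188856·16/49 + 10766/23607·1 = 1/3 ✓
b·Ac: 34643/188856·(-30/7) + 10766/23607·117/56 = 1/6 ✓
b·c³: (-479/23607)·27 + 34643/188856·64/343 + 10766/23607·1 = -151/2623 ≠ 1/4 ⇒ order 3.
b·(c∘Ac): 34643/188856·(-120/49) + 10766/23607·117/56 = 15851/31476 ≠ 1/8
b·Ac²: 34643/188856·(-90/7) + 10766/23607·825/392 = -154085/110166 ≠ 1/12
b·A²c: 10766/23607·(-90/7) = -15380/2623 ≠ 1/24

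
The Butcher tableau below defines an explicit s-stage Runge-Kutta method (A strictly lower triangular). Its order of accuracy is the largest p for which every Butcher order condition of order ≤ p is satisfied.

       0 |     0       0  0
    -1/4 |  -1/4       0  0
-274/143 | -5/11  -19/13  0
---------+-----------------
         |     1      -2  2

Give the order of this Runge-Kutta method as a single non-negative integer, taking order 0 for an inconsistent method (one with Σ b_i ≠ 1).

b = (1, -2, 2)
c = (0, -1/4, -274/143)
Ac = (0, 0, 19/52)
Σ b_i: 1·1 + (-2)·1 + 2·1 = 1 ✓
b·c: (-2)·(-1/4) + 2·(-274/143) = -953/286 ≠ 1/2 ⇒ order 1.

1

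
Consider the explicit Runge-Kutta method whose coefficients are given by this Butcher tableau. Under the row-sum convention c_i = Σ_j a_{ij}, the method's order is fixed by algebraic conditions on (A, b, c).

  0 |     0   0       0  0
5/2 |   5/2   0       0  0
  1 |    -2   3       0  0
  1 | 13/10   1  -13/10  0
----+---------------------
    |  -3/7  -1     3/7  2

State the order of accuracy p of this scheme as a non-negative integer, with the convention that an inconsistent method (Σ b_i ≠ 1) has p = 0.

b = (-3/7, -1, 3/7, 2)
c = (0, 5/2, 1, 1)
Ac = (0, 0, 15/2, 6/5)
Σ b_i: (-3/7)·1 + (-1)·1 + 3/7·1 + 2·1 = 1 ✓
b·c: (-1)·5/2 + 3/7·1 + 2·1 = -1/14 ≠ 1/2 ⇒ order 1.

1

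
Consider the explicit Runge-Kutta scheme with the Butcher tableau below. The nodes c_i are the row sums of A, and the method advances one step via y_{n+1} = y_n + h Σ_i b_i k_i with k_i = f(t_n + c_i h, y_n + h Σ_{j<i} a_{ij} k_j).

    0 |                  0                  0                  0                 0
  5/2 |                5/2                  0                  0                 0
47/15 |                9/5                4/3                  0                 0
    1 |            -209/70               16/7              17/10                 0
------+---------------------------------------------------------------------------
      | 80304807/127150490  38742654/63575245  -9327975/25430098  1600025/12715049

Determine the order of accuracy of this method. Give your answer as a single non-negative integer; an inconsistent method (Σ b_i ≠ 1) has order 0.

b = (80304807/127150490, 38742654/63575245, -9327975/25430098, 1600025/12715049)
c = (0, 5/2, 47/15, 1)
Ac = (0, 0, 10/3, 11593/1050)
Σ b_i: 80304807/127150490·1 + 38742654/63575245·1 + (-9327975/25430098)·1 + 1600025/12715049·1 = 1 ✓
b·c: 38742654/63575245·5/2 + (-9327975/25430098)·47/15 + 1600025/12715049·1 = 1/2 ✓
b·c²: 38742654/63575245·25/4 + (-9327975/25430098)·2209/225 + 1600025/12715049·1 = 1/3 ✓
b·Ac: (-9327975/25430098)·10/3 + 1600025/12715049·11593/1050 = 1/6 ✓
b·c³: 38742654/63575245·125/8 + (-9327975/25430098)·103823/3375 + 1600025/12715049·1 = -3744808583/2288708820 ≠ 1/4 ⇒ order 3.
b·(c∘Ac): (-9327975/25430098)·94/9 + 1600025/12715049·11593/1050 = -62093917/25430098 ≠ 1/8
b·Ac²: (-9327975/25430098)·25/3 + 1600025/12715049·487871/15750 = 481306964/572177205 ≠ 1/12
b·A²c: 1600025/12715049·17/3 = 27200425/38145147 ≠ 1/24

3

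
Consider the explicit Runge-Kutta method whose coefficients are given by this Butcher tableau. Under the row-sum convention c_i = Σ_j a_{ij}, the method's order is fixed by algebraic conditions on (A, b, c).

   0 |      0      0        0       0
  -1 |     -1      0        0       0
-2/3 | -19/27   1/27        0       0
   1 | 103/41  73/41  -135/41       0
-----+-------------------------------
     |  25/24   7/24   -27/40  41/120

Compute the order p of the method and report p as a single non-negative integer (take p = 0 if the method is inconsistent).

b = (25/24, 7/24, -27/40, 41/120)
c = (0, -1, -2/3, 1)
Ac = (0, 0, -1/27, 17/41)
Σ b_i: 25/24·1 + 7/24·1 + (-27/40)·1 + 41/120·1 = 1 ✓
b·c: 7/24·(-1) + (-27/40)·(-2/3) + 41/120·1 = 1/2 ✓
b·c²: 7/24·1 + (-27/40)·4/9 + 41/120·1 = 1/3 ✓
b·Ac: (-27/40)·(-1/27) + 41/120·17/41 = 1/6 ✓
b·c³: 7/24·(-1) + (-27/40)·(-8/27) + 41/120·1 = 1/4 ✓
b·(c∘Ac): (-27/40)·2/81 + 41/120·17/41 = 1/8 ✓
b·Ac²: (-27/40)·1/27 + 41/120·13/41 = 1/12 ✓
b·A²c: 41/120·5/41 = 1/24 ✓; 4 stages ⇒ order 4.

4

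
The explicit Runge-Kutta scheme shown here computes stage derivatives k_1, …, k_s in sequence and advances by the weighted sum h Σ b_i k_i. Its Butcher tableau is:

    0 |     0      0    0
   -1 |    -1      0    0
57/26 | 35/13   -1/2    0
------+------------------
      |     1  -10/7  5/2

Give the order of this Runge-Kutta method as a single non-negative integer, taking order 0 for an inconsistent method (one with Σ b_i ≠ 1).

0

b = (1, -10/7, 5/2)
c = (0, -1, 57/26)
Ac = (0, 0, 1/2)
Σ b_i: 1·1 + (-10/7)·1 + 5/2·1 = 29/14 ≠ 1 ⇒ order 0.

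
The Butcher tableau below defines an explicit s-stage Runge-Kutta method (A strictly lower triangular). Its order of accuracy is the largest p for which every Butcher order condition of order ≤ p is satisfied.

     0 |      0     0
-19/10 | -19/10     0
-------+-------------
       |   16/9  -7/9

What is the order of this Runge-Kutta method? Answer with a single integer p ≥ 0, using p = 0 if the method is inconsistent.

1

b = (16/9, -7/9)
c = (0, -19/10)
Σ b_i: 16/9·1 + (-7/9)·1 = 1 ✓
b·c: (-7/9)·(-19/10) = 133/90 ≠ 1/2 ⇒ order 1.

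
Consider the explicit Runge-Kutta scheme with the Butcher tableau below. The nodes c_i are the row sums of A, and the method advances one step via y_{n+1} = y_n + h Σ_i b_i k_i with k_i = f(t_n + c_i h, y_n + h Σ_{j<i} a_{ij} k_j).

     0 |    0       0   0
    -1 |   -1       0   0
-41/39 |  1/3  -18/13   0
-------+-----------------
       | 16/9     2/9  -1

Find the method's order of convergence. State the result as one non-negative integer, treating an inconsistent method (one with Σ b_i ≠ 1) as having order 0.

b = (16/9, 2/9, -1)
c = (0, -1, -41/39)
Ac = (0, 0, 18/13)
Σ b_i: 16/9·1 + 2/9·1 + (-1)·1 = 1 ✓
b·c: 2/9·(-1) + (-1)·(-41/39) = 97/117 ≠ 1/2 ⇒ order 1.

1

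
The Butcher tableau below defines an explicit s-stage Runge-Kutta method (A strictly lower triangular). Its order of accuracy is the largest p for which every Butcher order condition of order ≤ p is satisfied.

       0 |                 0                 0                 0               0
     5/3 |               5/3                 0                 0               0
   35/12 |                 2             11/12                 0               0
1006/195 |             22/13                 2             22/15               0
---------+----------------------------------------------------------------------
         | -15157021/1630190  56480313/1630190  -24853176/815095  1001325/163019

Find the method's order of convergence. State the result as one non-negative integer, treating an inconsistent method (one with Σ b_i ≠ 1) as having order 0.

b = (-15157021/1630190, 56480313/1630190, -24853176/815095, 1001325/163019)
c = (0, 5/3, 35/12, 1006/195)
Ac = (0, 0, 55/36, 137/18)
Σ b_i: (-15157021/1630190)·1 + 56480313/1630190·1 + (-24853176/815095)·1 + 1001325/163019·1 = 1 ✓
b·c: 56480313/1630190·5/3 + (-24853176/815095)·35/12 + 1001325/163019·1006/195 = 1/2 ✓
b·c²: 56480313/1630190·25/9 + (-24853176/815095)·1225/144 + 1001325/163019·1012036/38025 = 1/3 ✓
b·Ac: (-24853176/815095)·55/36 + 1001325/163019·137/18 = 1/6 ✓
b·c³: 56480313/1630190·125/27 + (-24853176/815095)·42875/1728 + 1001325/163019·1018108216/7414875 = 188629280137/762928920 ≠ 1/4 ⇒ order 3.
b·(c∘Ac): (-24853176/815095)·1925/432 + 1001325/163019·68911/1755 = 309029605/2934342 ≠ 1/8
b·Ac²: (-24853176/815095)·275/108 + 1001325/163019·3895/216 = 388770505/11737368 ≠ 1/12
b·A²c: 1001325/163019·121/54 = 40386775/2934342 ≠ 1/24

3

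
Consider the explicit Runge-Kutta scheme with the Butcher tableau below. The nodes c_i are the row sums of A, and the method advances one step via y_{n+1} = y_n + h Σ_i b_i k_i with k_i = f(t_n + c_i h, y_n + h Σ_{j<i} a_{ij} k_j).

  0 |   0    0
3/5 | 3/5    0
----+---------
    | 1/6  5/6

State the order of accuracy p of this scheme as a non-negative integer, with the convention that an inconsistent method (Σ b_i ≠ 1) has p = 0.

b = (1/6, 5/6)
c = (0, 3/5)
Σ b_i: 1/6·1 + 5/6·1 = 1 ✓
b·c: 5/6·3/5 = 1/2 ✓; 2 stages ⇒ order 2.

2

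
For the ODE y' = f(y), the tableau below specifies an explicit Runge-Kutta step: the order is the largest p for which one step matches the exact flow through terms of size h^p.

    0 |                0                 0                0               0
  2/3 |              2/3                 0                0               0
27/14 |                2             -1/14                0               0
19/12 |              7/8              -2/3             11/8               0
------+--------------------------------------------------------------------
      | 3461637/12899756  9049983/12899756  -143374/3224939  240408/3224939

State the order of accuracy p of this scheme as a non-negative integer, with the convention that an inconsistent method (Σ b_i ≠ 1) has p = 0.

b = (3461637/12899756, 9049983/12899756, -143374/3224939, 240408/3224939)
c = (0, 2/3, 27/14, 19/12)
Ac = (0, 0, -1/21, 2225/1008)
Σ b_i: 3461637/12899756·1 + 9049983/12899756·1 + (-143374/3224939)·1 + 240408/3224939·1 = 1 ✓
b·c: 9049983/12899756·2/3 + (-143374/3224939)·27/14 + 240408/3224939·19/12 = 1/2 ✓
b·c²: 9049983/12899756·4/9 + (-143374/3224939)·729/196 + 240408/3224939·361/144 = 1/3 ✓
b·Ac: (-143374/3224939)·(-1/21) + 240408/3224939·2225/1008 = 1/6 ✓
b·c³: 9049983/12899756·8/27 + (-143374/3224939)·19683/2744 + 240408/3224939·6859/1728 = 42925733/232195608 ≠ 1/4 ⇒ order 3.
b·(c∘Ac): (-143374/3224939)·(-9/98) + 240408/3224939·42275/12096 = 6827061/25799512 ≠ 1/8
b·Ac²: (-143374/3224939)·(-2/63) + 240408/3224939·203969/42336 = 293026631/812684628 ≠ 1/12
b·A²c: 240408/3224939·(-11/168) = -15741/3224939 ≠ 1/24

3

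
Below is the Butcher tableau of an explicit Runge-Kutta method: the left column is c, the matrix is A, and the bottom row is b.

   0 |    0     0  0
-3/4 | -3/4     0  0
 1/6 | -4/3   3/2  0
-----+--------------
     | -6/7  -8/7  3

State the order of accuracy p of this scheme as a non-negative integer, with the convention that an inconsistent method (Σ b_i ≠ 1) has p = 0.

1

b = (-6/7, -8/7, 3)
c = (0, -3/4, 1/6)
Ac = (0, 0, -9/8)
Σ b_i: (-6/7)·1 + (-8/7)·1 + 3·1 = 1 ✓
b·c: (-8/7)·(-3/4) + 3·1/6 = 19/14 ≠ 1/2 ⇒ order 1.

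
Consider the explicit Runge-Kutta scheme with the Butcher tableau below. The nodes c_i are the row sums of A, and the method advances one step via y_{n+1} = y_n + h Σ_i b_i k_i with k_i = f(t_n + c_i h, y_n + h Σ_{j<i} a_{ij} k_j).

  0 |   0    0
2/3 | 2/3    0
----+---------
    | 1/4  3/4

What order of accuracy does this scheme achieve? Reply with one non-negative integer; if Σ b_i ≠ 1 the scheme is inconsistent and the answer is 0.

2

b = (1/4, 3/4)
c = (0, 2/3)
Σ b_i: 1/4·1 + 3/4·1 = 1 ✓
b·c: 3/4·2/3 = 1/2 ✓; 2 stages ⇒ order 2.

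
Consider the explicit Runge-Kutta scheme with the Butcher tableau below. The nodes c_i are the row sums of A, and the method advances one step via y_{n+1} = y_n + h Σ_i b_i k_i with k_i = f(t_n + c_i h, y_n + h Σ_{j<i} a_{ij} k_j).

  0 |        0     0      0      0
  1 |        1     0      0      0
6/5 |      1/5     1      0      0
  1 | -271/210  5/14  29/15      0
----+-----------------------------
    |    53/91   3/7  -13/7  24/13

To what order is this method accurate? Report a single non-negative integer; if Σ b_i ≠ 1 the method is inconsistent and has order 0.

1

b = (53/91, 3/7, -13/7, 24/13)
c = (0, 1, 6/5, 1)
Ac = (0, 0, 1, 937/350)
Σ b_i: 53/91·1 + 3/7·1 + (-13/7)·1 + 24/13·1 = 1 ✓
b·c: 3/7·1 + (-13/7)·6/5 + 24/13·1 = 3/65 ≠ 1/2 ⇒ order 1.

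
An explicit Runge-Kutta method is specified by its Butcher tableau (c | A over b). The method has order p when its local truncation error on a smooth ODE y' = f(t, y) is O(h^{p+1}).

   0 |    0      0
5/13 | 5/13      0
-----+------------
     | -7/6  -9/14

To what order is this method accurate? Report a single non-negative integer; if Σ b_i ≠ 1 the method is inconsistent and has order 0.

0

b = (-7/6, -9/14)
c = (0, 5/13)
Σ b_i: (-7/6)·1 + (-9/14)·1 = -38/21 ≠ 1 ⇒ order 0.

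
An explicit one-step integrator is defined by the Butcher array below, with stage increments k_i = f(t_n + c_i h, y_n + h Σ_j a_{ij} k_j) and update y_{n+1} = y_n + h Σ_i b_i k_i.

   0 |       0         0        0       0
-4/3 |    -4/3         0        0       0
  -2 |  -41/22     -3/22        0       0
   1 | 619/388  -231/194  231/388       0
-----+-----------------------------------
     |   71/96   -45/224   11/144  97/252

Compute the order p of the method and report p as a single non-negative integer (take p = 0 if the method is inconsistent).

b = (71/96, -45/224, 11/144, 97/252)
c = (0, -4/3, -2, 1)
Ac = (0, 0, 2/11, 77/194)
Σ b_i: 71/96·1 + (-45/224)·1 + 11/144·1 + 97/252·1 = 1 ✓
b·c: (-45/224)·(-4/3) + 11/144·(-2) + 97/252·1 = 1/2 ✓
b·c²: (-45/224)·16/9 + 11/144·4 + 97/252·1 = 1/3 ✓
b·Ac: 11/144·2/11 + 97/252·77/194 = 1/6 ✓
b·c³: (-45/224)·(-64/27) + 11/144·(-8) + 97/252·1 = 1/4 ✓
b·(c∘Ac): 11/144·(-4/11) + 97/252·77/194 = 1/8 ✓
b·Ac²: 11/144·(-8/33) + 97/252·77/291 = 1/12 ✓
b·A²c: 97/252·21/194 = 1/24 ✓; 4 stages ⇒ order 4.

4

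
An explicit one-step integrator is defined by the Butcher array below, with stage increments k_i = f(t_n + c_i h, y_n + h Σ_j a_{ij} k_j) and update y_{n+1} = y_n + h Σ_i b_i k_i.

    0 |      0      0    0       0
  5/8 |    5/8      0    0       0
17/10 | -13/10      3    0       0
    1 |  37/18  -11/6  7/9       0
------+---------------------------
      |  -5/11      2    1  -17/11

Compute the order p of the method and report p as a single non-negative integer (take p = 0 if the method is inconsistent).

1

b = (-5/11, 2, 1, -17/11)
c = (0, 5/8, 17/10, 1)
Ac = (0, 0, 15/8, 127/720)
Σ b_i: (-5/11)·1 + 2·1 + 1·1 + (-17/11)·1 = 1 ✓
b·c: 2·5/8 + 1·17/10 + (-17/11)·1 = 309/220 ≠ 1/2 ⇒ order 1.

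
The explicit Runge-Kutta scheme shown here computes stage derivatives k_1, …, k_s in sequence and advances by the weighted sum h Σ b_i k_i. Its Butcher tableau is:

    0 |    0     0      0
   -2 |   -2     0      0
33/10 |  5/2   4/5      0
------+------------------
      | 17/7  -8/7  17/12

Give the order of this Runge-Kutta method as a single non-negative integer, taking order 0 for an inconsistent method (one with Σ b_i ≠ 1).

b = (17/7, -8/7, 17/12)
c = (0, -2, 33/10)
Ac = (0, 0, -8/5)
Σ b_i: 17/7·1 + (-8/7)·1 + 17/12·1 = 227/84 ≠ 1 ⇒ order 0.

0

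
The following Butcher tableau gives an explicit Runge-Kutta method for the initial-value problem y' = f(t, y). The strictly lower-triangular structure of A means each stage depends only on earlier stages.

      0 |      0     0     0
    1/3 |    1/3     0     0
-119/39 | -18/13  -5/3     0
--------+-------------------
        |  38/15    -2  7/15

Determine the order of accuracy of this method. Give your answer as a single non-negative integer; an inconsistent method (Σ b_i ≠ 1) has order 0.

1

b = (38/15, -2, 7/15)
c = (0, 1/3, -119/39)
Ac = (0, 0, -5/9)
Σ b_i: 38/15·1 + (-2)·1 + 7/15·1 = 1 ✓
b·c: (-2)·1/3 + 7/15·(-119/39) = -1223/585 ≠ 1/2 ⇒ order 1.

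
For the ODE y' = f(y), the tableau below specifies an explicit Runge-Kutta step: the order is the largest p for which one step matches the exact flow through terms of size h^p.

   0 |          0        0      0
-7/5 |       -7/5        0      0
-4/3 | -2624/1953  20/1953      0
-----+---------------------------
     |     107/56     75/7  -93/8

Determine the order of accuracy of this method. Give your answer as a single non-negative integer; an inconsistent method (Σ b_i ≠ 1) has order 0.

b = (107/56, 75/7, -93/8)
c = (0, -7/5, -4/3)
Ac = (0, 0, -4/279)
Σ b_i: 107/56·1 + 75/7·1 + (-93/8)·1 = 1 ✓
b·c: 75/7·(-7/5) + (-93/8)·(-4/3) = 1/2 ✓
b·c²: 75/7·49/25 + (-93/8)·16/9 = 1/3 ✓
b·Ac: (-93/8)·(-4/279) = 1/6 ✓; 3 stages ⇒ order 3.

3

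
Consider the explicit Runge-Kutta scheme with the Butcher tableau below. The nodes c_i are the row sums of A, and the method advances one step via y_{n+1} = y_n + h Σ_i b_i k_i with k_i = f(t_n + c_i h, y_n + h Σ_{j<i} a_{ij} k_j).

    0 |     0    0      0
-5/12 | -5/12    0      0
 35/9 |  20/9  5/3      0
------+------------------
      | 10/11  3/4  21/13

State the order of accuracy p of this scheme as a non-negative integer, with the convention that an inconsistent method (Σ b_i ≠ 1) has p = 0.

0

b = (10/11, 3/4, 21/13)
c = (0, -5/12, 35/9)
Ac = (0, 0, -25/36)
Σ b_i: 10/11·1 + 3/4·1 + 21/13·1 = 1873/572 ≠ 1 ⇒ order 0.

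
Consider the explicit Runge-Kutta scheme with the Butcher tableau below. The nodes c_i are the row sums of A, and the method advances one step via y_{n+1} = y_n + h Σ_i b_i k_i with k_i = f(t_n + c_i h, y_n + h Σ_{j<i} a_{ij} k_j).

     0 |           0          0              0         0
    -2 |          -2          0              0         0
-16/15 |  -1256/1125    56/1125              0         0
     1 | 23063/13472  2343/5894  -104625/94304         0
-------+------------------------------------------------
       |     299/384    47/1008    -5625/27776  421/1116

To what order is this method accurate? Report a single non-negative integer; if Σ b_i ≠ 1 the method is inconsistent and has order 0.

4

b = (299/384, 47/1008, -5625/27776, 421/1116)
c = (0, -2, -16/15, 1)
Ac = (0, 0, -112/1125, 327/842)
Σ b_i: 299/384·1 + 47/1008·1 + (-5625/27776)·1 + 421/1116·1 = 1 ✓
b·c: 47/1008·(-2) + (-5625/27776)·(-16/15) + 421/1116·1 = 1/2 ✓
b·c²: 47/1008·4 + (-5625/27776)·256/225 + 421/1116·1 = 1/3 ✓
b·Ac: (-5625/27776)·(-112/1125) + 421/1116·327/842 = 1/6 ✓
b·c³: 47/1008·(-8) + (-5625/27776)·(-4096/3375) + 421/1116·1 = 1/4 ✓
b·(c∘Ac): (-5625/27776)·1792/16875 + 421/1116·327/842 = 1/8 ✓
b·Ac²: (-5625/27776)·224/1125 + 421/1116·138/421 = 1/12 ✓
b·A²c: 421/1116·93/842 = 1/24 ✓; 4 stages ⇒ order 4.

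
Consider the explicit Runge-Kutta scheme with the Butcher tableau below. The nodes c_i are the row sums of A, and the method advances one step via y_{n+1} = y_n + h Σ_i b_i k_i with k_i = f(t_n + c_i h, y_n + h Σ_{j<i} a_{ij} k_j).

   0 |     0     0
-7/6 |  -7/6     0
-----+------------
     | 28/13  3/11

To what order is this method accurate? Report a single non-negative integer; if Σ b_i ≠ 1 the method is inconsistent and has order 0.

0

b = (28/13, 3/11)
c = (0, -7/6)
Σ b_i: 28/13·1 + 3/11·1 = 347/143 ≠ 1 ⇒ order 0.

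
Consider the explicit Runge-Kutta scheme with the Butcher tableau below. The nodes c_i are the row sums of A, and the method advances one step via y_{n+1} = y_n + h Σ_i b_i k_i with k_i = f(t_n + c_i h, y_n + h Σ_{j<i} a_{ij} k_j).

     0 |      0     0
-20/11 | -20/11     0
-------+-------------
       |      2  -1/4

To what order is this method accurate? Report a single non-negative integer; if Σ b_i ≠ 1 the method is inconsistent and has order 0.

0

b = (2, -1/4)
c = (0, -20/11)
Σ b_i: 2·1 + (-1/4)·1 = 7/4 ≠ 1 ⇒ order 0.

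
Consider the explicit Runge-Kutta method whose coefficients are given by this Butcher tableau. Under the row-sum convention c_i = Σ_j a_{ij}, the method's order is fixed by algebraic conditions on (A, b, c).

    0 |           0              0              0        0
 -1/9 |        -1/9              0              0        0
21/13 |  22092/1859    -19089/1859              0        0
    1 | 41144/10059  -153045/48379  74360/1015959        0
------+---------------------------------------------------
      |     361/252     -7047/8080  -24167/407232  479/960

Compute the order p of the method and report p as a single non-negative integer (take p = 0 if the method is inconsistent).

4

b = (361/252, -7047/8080, -24167/407232, 479/960)
c = (0, -1/9, 21/13, 1)
Ac = (0, 0, 2121/1859, 225/479)
Σ b_i: 361/252·1 + (-7047/8080)·1 + (-24167/407232)·1 + 479/960·1 = 1 ✓
b·c: (-7047/8080)·(-1/9) + (-24167/407232)·21/13 + 479/960·1 = 1/2 ✓
b·c²: (-7047/8080)·1/81 + (-24167/407232)·441/169 + 479/960·1 = 1/3 ✓
b·Ac: (-24167/407232)·2121/1859 + 479/960·225/479 = 1/6 ✓
b·c³: (-7047/8080)·(-1/729) + (-24167/407232)·9261/2197 + 479/960·1 = 1/4 ✓
b·(c∘Ac): (-24167/407232)·44541/24167 + 479/960·225/479 = 1/8 ✓
b·Ac²: (-24167/407232)·(-707/5577) + 479/960·655/4311 = 1/12 ✓
b·A²c: 479/960·40/479 = 1/24 ✓; 4 stages ⇒ order 4.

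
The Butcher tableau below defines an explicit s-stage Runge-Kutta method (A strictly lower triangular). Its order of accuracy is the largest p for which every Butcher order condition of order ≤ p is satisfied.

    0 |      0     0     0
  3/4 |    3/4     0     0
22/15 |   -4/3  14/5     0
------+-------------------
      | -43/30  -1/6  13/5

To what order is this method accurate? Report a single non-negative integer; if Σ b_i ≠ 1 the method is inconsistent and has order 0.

b = (-43/30, -1/6, 13/5)
c = (0, 3/4, 22/15)
Ac = (0, 0, 21/10)
Σ b_i: (-43/30)·1 + (-1/6)·1 + 13/5·1 = 1 ✓
b·c: (-1/6)·3/4 + 13/5·22/15 = 2213/600 ≠ 1/2 ⇒ order 1.

1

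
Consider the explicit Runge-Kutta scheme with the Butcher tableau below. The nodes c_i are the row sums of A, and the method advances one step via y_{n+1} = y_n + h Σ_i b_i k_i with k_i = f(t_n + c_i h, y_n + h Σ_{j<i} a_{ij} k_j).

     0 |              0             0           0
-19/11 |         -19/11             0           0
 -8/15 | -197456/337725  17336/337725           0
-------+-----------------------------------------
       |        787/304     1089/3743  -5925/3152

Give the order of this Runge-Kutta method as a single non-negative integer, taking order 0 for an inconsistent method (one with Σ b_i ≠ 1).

b = (787/304, 1089/3743, -5925/3152)
c = (0, -19/11, -8/15)
Ac = (0, 0, -1576/17775)
Σ b_i: 787/304·1 + 1089/3743·1 + (-5925/3152)·1 = 1 ✓
b·c: 1089/3743·(-19/11) + (-5925/3152)·(-8/15) = 1/2 ✓
b·c²: 1089/3743·361/121 + (-5925/3152)·64/225 = 1/3 ✓
b·Ac: (-5925/3152)·(-1576/17775) = 1/6 ✓; 3 stages ⇒ order 3.

3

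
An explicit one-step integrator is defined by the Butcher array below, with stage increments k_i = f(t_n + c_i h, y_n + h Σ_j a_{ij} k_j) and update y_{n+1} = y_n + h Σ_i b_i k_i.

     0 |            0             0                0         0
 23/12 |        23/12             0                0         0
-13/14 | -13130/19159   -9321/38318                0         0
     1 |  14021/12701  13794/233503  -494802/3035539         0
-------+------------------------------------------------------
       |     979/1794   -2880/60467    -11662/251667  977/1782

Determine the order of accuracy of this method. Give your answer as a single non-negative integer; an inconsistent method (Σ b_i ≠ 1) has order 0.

b = (979/1794, -2880/60467, -11662/251667, 977/1782)
c = (0, 23/12, -13/14, 1)
Ac = (0, 0, -3107/6664, 517/1954)
Σ b_i: 979/1794·1 + (-2880/60467)·1 + (-11662/251667)·1 + 977/1782·1 = 1 ✓
b·c: (-2880/60467)·23/12 + (-11662/251667)·(-13/14) + 977/1782·1 = 1/2 ✓
b·c²: (-2880/60467)·529/144 + (-11662/251667)·169/196 + 977/1782·1 = 1/3 ✓
b·Ac: (-11662/251667)·(-3107/6664) + 977/1782·517/1954 = 1/6 ✓
b·c³: (-2880/60467)·12167/1728 + (-11662/251667)·(-2197/2744) + 977/1782·1 = 1/4 ✓
b·(c∘Ac): (-11662/251667)·40391/93296 + 977/1782·517/1954 = 1/8 ✓
b·Ac²: (-11662/251667)·(-71461/79968) + 977/1782·1793/23448 = 1/12 ✓
b·A²c: 977/1782·297/3908 = 1/24 ✓; 4 stages ⇒ order 4.

4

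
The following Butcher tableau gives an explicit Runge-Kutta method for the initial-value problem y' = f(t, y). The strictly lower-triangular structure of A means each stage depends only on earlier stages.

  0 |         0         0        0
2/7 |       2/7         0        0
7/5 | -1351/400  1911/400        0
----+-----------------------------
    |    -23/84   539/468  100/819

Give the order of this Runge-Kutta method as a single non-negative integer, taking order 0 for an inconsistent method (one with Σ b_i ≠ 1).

3

b = (-23/84, 539/468, 100/819)
c = (0, 2/7, 7/5)
Ac = (0, 0, 273/200)
Σ b_i: (-23/84)·1 + 539/468·1 + 100/819·1 = 1 ✓
b·c: 539/468·2/7 + 100/819·7/5 = 1/2 ✓
b·c²: 539/468·4/49 + 100/819·49/25 = 1/3 ✓
b·Ac: 100/819·273/200 = 1/6 ✓; 3 stages ⇒ order 3.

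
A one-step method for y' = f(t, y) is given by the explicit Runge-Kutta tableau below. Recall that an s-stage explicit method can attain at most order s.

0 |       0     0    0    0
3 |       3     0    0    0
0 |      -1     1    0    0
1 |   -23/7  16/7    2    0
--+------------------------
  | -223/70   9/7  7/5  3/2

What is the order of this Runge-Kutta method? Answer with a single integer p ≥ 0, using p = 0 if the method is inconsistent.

b = (-223/70, 9/7, 7/5, 3/2)
c = (0, 3, 0, 1)
Ac = (0, 0, 3, 48/7)
Σ b_i: (-223/70)·1 + 9/7·1 + 7/5·1 + 3/2·1 = 1 ✓
b·c: 9/7·3 + 3/2·1 = 75/14 ≠ 1/2 ⇒ order 1.

1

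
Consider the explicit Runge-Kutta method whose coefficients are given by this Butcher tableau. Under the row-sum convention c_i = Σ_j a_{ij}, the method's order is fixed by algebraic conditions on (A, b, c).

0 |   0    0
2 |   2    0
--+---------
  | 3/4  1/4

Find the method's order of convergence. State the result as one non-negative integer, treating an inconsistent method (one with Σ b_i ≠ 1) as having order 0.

2

b = (3/4, 1/4)
c = (0, 2)
Σ b_i: 3/4·1 + 1/4·1 = 1 ✓
b·c: 1/4·2 = 1/2 ✓; 2 stages ⇒ order 2.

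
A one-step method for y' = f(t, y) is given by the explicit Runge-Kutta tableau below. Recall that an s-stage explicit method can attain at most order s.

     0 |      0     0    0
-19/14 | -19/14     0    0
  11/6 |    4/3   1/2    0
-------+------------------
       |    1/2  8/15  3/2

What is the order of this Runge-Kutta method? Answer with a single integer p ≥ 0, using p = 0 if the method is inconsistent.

0

b = (1/2, 8/15, 3/2)
c = (0, -19/14, 11/6)
Ac = (0, 0, -19/28)
Σ b_i: 1/2·1 + 8/15·1 + 3/2·1 = 38/15 ≠ 1 ⇒ order 0.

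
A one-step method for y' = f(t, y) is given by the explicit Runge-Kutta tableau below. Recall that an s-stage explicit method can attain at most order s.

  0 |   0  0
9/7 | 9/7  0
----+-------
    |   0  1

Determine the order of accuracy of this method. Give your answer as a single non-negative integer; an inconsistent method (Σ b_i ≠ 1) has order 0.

b = (0, 1)
c = (0, 9/7)
Σ b_i: 1·1 = 1 ✓
b·c: 1·9/7 = 9/7 ≠ 1/2 ⇒ order 1.

1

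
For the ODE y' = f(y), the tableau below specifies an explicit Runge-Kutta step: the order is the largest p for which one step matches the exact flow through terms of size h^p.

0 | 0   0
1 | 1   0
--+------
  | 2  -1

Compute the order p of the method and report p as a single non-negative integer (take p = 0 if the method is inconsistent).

1

b = (2, -1)
c = (0, 1)
Σ b_i: 2·1 + (-1)·1 = 1 ✓
b·c: (-1)·1 = -1 ≠ 1/2 ⇒ order 1.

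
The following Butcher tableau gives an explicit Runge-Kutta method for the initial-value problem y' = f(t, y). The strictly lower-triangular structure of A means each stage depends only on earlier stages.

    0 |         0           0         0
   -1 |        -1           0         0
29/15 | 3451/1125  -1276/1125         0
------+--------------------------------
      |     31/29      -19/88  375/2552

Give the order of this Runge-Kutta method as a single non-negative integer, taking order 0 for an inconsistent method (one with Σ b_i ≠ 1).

b = (31/29, -19/88, 375/2552)
c = (0, -1, 29/15)
Ac = (0, 0, 1276/1125)
Σ b_i: 31/29·1 + (-19/88)·1 + 375/2552·1 = 1 ✓
b·c: (-19/88)·(-1) + 375/2552·29/15 = 1/2 ✓
b·c²: (-19/88)·1 + 375/2552·841/225 = 1/3 ✓
b·Ac: 375/2552·1276/1125 = 1/6 ✓; 3 stages ⇒ order 3.

3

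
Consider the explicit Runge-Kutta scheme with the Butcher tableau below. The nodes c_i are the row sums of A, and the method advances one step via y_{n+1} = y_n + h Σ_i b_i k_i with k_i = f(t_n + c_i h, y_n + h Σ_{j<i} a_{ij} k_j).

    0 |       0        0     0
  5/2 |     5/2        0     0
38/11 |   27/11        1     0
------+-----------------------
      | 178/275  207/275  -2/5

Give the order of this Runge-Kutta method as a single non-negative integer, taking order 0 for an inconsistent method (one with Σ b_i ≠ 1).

b = (178/275, 207/275, -2/5)
c = (0, 5/2, 38/11)
Ac = (0, 0, 5/2)
Σ b_i: 178/275·1 + 207/275·1 + (-2/5)·1 = 1 ✓
b·c: 207/275·5/2 + (-2/5)·38/11 = 1/2 ✓
b·c²: 207/275·25/4 + (-2/5)·1444/121 = -167/2420 ≠ 1/3 ⇒ order 2.
b·Ac: (-2/5)·5/2 = -1 ≠ 1/6

2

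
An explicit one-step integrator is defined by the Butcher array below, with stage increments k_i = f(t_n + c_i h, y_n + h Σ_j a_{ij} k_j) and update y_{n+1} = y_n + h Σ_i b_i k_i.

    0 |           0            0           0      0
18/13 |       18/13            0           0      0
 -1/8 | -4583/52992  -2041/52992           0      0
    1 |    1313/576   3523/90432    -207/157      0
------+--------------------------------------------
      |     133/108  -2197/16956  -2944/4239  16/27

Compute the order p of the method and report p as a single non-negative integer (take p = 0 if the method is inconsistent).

4

b = (133/108, -2197/16956, -2944/4239, 16/27)
c = (0, 18/13, -1/8, 1)
Ac = (0, 0, -157/2944, 7/32)
Σ b_i: 133/108·1 + (-2197/16956)·1 + (-2944/4239)·1 + 16/27·1 = 1 ✓
b·c: (-2197/16956)·18/13 + (-2944/4239)·(-1/8) + 16/27·1 = 1/2 ✓
b·c²: (-2197/16956)·324/169 + (-2944/4239)·1/64 + 16/27·1 = 1/3 ✓
b·Ac: (-2944/4239)·(-157/2944) + 16/27·7/32 = 1/6 ✓
b·c³: (-2197/16956)·5832/2197 + (-2944/4239)·(-1/512) + 16/27·1 = 1/4 ✓
b·(c∘Ac): (-2944/4239)·157/23552 + 16/27·7/32 = 1/8 ✓
b·Ac²: (-2944/4239)·(-1413/19136) + 16/27·45/832 = 1/12 ✓
b·A²c: 16/27·9/128 = 1/24 ✓; 4 stages ⇒ order 4.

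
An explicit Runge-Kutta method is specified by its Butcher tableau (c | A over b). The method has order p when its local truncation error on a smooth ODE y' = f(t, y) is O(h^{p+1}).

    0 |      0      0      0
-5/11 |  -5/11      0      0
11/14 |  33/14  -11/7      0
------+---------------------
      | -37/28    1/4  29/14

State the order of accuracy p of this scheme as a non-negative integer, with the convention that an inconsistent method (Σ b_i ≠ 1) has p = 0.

b = (-37/28, 1/4, 29/14)
c = (0, -5/11, 11/14)
Ac = (0, 0, 5/7)
Σ b_i: (-37/28)·1 + 1/4·1 + 29/14·1 = 1 ✓
b·c: 1/4·(-5/11) + 29/14·11/14 = 816/539 ≠ 1/2 ⇒ order 1.

1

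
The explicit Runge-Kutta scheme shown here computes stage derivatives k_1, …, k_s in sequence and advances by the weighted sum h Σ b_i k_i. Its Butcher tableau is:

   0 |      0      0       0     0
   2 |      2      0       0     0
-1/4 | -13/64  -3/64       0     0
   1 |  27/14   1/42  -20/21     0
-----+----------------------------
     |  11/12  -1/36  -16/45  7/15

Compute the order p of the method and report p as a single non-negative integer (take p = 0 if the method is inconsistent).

b = (11/12, -1/36, -16/45, 7/15)
c = (0, 2, -1/4, 1)
Ac = (0, 0, -3/32, 2/7)
Σ b_i: 11/12·1 + (-1/36)·1 + (-16/45)·1 + 7/15·1 = 1 ✓
b·c: (-1/36)·2 + (-16/45)·(-1/4) + 7/15·1 = 1/2 ✓
b·c²: (-1/36)·4 + (-16/45)·1/16 + 7/15·1 = 1/3 ✓
b·Ac: (-16/45)·(-3/32) + 7/15·2/7 = 1/6 ✓
b·c³: (-1/36)·8 + (-16/45)·(-1/64) + 7/15·1 = 1/4 ✓
b·(c∘Ac): (-16/45)·3/128 + 7/15·2/7 = 1/8 ✓
b·Ac²: (-16/45)·(-3/16) + 7/15·1/28 = 1/12 ✓
b·A²c: 7/15·5/56 = 1/24 ✓; 4 stages ⇒ order 4.

4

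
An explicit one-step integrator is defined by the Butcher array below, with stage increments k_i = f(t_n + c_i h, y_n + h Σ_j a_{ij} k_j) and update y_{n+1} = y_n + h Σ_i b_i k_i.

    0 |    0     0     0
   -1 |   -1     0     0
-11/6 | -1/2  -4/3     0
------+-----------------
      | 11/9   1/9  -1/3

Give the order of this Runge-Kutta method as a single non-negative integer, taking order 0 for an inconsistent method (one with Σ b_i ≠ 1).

2

b = (11/9, 1/9, -1/3)
c = (0, -1, -11/6)
Ac = (0, 0, 4/3)
Σ b_i: 11/9·1 + 1/9·1 + (-1/3)·1 = 1 ✓
b·c: 1/9·(-1) + (-1/3)·(-11/6) = 1/2 ✓
b·c²: 1/9·1 + (-1/3)·121/36 = -109/108 ≠ 1/3 ⇒ order 2.
b·Ac: (-1/3)·4/3 = -4/9 ≠ 1/6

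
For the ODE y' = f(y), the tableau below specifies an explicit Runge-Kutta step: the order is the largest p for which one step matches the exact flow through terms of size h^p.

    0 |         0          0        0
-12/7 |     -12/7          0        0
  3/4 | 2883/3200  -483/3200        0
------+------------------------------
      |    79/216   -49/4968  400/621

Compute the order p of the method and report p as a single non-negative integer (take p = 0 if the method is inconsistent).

3

b = (79/216, -49/4968, 400/621)
c = (0, -12/7, 3/4)
Ac = (0, 0, 207/800)
Σ b_i: 79/216·1 + (-49/4968)·1 + 400/621·1 = 1 ✓
b·c: (-49/4968)·(-12/7) + 400/621·3/4 = 1/2 ✓
b·c²: (-49/4968)·144/49 + 400/621·9/16 = 1/3 ✓
b·Ac: 400/621·207/800 = 1/6 ✓; 3 stages ⇒ order 3.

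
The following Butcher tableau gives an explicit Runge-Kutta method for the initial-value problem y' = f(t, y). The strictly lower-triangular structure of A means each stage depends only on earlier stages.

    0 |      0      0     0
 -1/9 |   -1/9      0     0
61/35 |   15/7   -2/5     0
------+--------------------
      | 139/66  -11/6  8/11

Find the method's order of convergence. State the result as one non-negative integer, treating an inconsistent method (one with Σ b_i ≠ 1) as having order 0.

1

b = (139/66, -11/6, 8/11)
c = (0, -1/9, 61/35)
Ac = (0, 0, 2/45)
Σ b_i: 139/66·1 + (-11/6)·1 + 8/11·1 = 1 ✓
b·c: (-11/6)·(-1/9) + 8/11·61/35 = 30587/20790 ≠ 1/2 ⇒ order 1.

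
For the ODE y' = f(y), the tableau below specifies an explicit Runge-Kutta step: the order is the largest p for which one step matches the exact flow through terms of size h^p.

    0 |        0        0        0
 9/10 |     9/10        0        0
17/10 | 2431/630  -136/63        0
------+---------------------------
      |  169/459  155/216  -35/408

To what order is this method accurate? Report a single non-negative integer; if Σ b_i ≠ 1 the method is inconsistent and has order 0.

3

b = (169/459, 155/216, -35/408)
c = (0, 9/10, 17/10)
Ac = (0, 0, -68/35)
Σ b_i: 169/459·1 + 155/216·1 + (-35/408)·1 = 1 ✓
b·c: 155/216·9/10 + (-35/408)·17/10 = 1/2 ✓
b·c²: 155/216·81/100 + (-35/408)·289/100 = 1/3 ✓
b·Ac: (-35/408)·(-68/35) = 1/6 ✓; 3 stages ⇒ order 3.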